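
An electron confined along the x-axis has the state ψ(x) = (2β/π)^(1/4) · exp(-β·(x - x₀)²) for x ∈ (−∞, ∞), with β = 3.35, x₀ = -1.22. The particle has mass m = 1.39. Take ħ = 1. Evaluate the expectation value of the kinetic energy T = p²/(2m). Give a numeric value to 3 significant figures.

1.21

T = −(ħ²/2m) d²/dx², so ⟨T⟩ = −(ħ²/2m) ∫ ψ*·ψ'' dx; with m = 1.39.
Gaussian moments (u = x − x₀): ∫u^(2j)·e^(−2βu²) du = (2j−1)!!/(4β)^j · √(π/(2β)), odd powers integrate to 0; here √(π/(2β)) = 0.68476. Derivatives: d/dx e^(−βu²) = −2βu·e^(−βu²), d²/dx² e^(−βu²) = (4β²u² − 2β)·e^(−βu²).
⟨T⟩ = 1.2050.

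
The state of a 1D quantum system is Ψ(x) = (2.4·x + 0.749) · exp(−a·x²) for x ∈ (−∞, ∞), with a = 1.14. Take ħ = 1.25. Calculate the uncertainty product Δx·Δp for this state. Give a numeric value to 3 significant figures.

Δx = √(⟨x²⟩−⟨x⟩²), Δp = √(⟨p²⟩−⟨p⟩²).
Expand each integrand as polynomial × e^(−2ax²) and use ∫x^(2j)·e^(−2ax²) dx = (2j−1)!!/(4a)^j · √(π/(2a)), odd powers → 0; here √(π/(2a)) = 1.1738. Differentiate with the product rule, d/dx e^(−ax²) = −2ax·e^(−ax²).
Normalization: ∫|Ψ|² dx = 2.1413.
⟨x⟩ = 0.43221, ⟨x²⟩ = 0.52301 ⇒ Δx = 0.57983.
⟨p⟩ = 0.0000, ⟨p²⟩ = 4.2481 ⇒ Δp = 2.0611.
Δx·Δp = 1.1951.

1.20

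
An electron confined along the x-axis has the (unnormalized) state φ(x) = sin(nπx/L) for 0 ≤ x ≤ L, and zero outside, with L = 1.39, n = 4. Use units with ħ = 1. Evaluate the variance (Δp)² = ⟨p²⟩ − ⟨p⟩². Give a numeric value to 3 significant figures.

81.7

Compute ⟨p⟩ and ⟨p²⟩ separately; (Δp)² = ⟨p²⟩ − ⟨p⟩².
d/dx sin(nπx/L) = (nπ/L)·cos(nπx/L) and d²/dx² sin(nπx/L) = −(nπ/L)²·sin(nπx/L); on 0 ≤ x ≤ L, ∫sin²(nπx/L) dx = L/2 and ∫sin(nπx/L)·cos(nπx/L) dx = 0.
Normalization: ∫|φ|² dx = 0.69500.
⟨p⟩ = 0.0000 and ⟨p²⟩ = 81.732.
(Δp)² = 81.732 − (0.0000)² = 81.732.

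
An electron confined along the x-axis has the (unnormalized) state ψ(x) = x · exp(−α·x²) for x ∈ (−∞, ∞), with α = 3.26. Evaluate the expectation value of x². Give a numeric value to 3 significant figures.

0.230

⟨x²⟩ = ∫ x²·|ψ|² dx / ∫|ψ|² dx (integrals over the domain).
Expand each integrand as polynomial × e^(−2αx²) and use ∫x^(2j)·e^(−2αx²) dx = (2j−1)!!/(4α)^j · √(π/(2α)), odd powers → 0; here √(π/(2α)) = 0.69415.
State is unnormalized: ∫|ψ|² dx = 0.053232, and ∫ψ*·x²·ψ dx = 0.012247, so ⟨x²⟩ = 0.012247 / 0.053232.
⟨x²⟩ = 0.23006.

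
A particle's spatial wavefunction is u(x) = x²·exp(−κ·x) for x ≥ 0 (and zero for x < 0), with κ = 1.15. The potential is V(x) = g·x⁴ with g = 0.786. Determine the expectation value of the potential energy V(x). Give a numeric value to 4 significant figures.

47.19

⟨V⟩ = ∫ V(x)·|u|² dx / ∫|u|² dx.
Every integrand reduces to terms xʲ·e^(−2κx) on [0, ∞); use ∫₀^∞ xʲ·e^(−2κx) dx = j!/(2κ)^(j+1).
State is unnormalized: ∫|u|² dx = 0.37288, and ∫u*·V(x)·u dx = 17.595, so ⟨V⟩ = 17.595 / 0.37288.
⟨V⟩ = 47.187.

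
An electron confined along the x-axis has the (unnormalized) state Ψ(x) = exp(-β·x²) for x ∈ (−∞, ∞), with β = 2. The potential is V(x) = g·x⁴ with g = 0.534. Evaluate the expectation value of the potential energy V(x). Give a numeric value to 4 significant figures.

0.02503

⟨V⟩ = ∫ V(x)·|Ψ|² dx / ∫|Ψ|² dx.
Gaussian moments: ∫x^(2j)·e^(−2βx²) dx = (2j−1)!!/(4β)^j · √(π/(2β)), odd powers integrate to 0; here √(π/(2β)) = 0.88623.
State is unnormalized: ∫|Ψ|² dx = 0.88623, and ∫Ψ*·V(x)·Ψ dx = 0.022183, so ⟨V⟩ = 0.022183 / 0.88623.
⟨V⟩ = 0.025031.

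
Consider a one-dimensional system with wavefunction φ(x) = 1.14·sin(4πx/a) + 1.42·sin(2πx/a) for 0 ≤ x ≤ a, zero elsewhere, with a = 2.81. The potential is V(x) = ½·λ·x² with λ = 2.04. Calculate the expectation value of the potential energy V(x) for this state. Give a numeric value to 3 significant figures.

⟨V⟩ = ∫ V(x)·|φ|² dx / ∫|φ|² dx.
On 0 ≤ x ≤ a (j ≠ l): ∫sin²(jπx/a) dx = a/2, ∫sin(jπx/a)·sin(lπx/a) dx = 0; diagonal moments ∫x·sin²(jπx/a) dx = a²/4, ∫x²·sin²(jπx/a) dx = a³·(1/6 − 1/(4j²π²)); cross terms ∫x·sin(jπx/a)·sin(lπx/a) dx = 0 for j + l even and −4jla²/(π²(j² − l²)²) for j + l odd, ∫x²·sin(jπx/a)·sin(lπx/a) dx = (−1)^(j+l)·4jla³/(π²(j² − l²)²); higher powers the same way via product-to-sum and parts.
State is unnormalized: ∫|φ|² dx = 4.6590, and ∫φ*·V(x)·φ dx = 13.822, so ⟨V⟩ = 13.822 / 4.6590.
⟨V⟩ = 2.9668.

2.97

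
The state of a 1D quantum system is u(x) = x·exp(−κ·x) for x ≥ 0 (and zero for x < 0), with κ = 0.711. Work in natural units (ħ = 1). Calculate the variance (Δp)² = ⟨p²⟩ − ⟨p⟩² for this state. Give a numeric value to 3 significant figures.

Compute ⟨p⟩ and ⟨p²⟩ separately; (Δp)² = ⟨p²⟩ − ⟨p⟩².
Differentiate x·exp(−κ·x) with the product rule; every integrand then reduces to terms xʲ·e^(−2κx) on [0, ∞), with ∫₀^∞ xʲ·e^(−2κx) dx = j!/(2κ)^(j+1).
Normalization: ∫|u|² dx = 0.69555.
⟨p⟩ = 0.0000 and ⟨p²⟩ = 0.50552.
(Δp)² = 0.50552 − (0.0000)² = 0.50552.

0.506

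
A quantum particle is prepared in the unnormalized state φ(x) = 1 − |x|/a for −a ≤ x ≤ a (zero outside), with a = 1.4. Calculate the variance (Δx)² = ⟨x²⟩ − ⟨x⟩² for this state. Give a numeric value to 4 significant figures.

0.1960

Compute ⟨x⟩ and ⟨x²⟩ separately, then (Δx)² = ⟨x²⟩ − ⟨x⟩².
φ is even, so ∫ over [−a, a] = 2∫₀ᵃ with φ = 1 − x/a there: ∫₀ᵃ (1 − x/a)² dx = a/3, ∫₀ᵃ x²(1 − x/a)² dx = a³/30, ∫₀ᵃ x⁴(1 − x/a)² dx = a⁵/105.
Normalization: ∫|φ|² dx = 0.93333.
⟨x⟩ = 0.0000 and ⟨x²⟩ = 0.19600.
(Δx)² = 0.19600 − (0.0000)² = 0.19600.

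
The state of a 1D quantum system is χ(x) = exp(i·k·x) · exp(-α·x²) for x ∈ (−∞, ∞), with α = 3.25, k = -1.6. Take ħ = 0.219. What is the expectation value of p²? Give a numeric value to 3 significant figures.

p² χ = −ħ² d²χ/dx²; ⟨p²⟩ = −ħ² ∫ χ*·χ'' dx / ∫|χ|² dx.
Gaussian moments: ∫x^(2j)·e^(−2αx²) dx = (2j−1)!!/(4α)^j · √(π/(2α)), odd powers integrate to 0; here √(π/(2α)) = 0.69521. Derivatives: χ′ = (ik − 2αx)·χ, χ″ = ((ik − 2αx)² − 2α)·χ; the odd-in-x pieces drop out.
State is unnormalized: ∫|χ|² dx = 0.69521, and ∫χ*·(−ħ² χ'') dx = 0.19372, so ⟨p²⟩ = 0.19372 / 0.69521.
⟨p²⟩ = 0.27865.

0.279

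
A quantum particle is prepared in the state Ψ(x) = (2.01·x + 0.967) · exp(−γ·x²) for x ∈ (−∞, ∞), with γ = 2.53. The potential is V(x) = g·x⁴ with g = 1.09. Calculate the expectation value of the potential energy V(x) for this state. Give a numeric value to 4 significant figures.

0.07014

⟨V⟩ = ∫ V(x)·|Ψ|² dx / ∫|Ψ|² dx.
Expand each integrand as polynomial × e^(−2γx²) and use ∫x^(2j)·e^(−2γx²) dx = (2j−1)!!/(4γ)^j · √(π/(2γ)), odd powers → 0; here √(π/(2γ)) = 0.78795.
State is unnormalized: ∫|Ψ|² dx = 1.0514, and ∫Ψ*·V(x)·Ψ dx = 0.073745, so ⟨V⟩ = 0.073745 / 1.0514.
⟨V⟩ = 0.070141.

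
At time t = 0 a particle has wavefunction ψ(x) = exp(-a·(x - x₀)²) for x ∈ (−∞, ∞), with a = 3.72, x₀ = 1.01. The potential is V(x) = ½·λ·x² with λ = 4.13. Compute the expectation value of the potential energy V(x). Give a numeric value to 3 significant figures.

2.25

⟨V⟩ = ∫ V(x)·|ψ|² dx / ∫|ψ|² dx.
Gaussian moments (u = x − x₀): ∫u^(2j)·e^(−2au²) du = (2j−1)!!/(4a)^j · √(π/(2a)), odd powers integrate to 0; here √(π/(2a)) = 0.64981.
State is unnormalized: ∫|ψ|² dx = 0.64981, and ∫ψ*·V(x)·ψ dx = 1.4590, so ⟨V⟩ = 1.4590 / 0.64981.
⟨V⟩ = 2.2453.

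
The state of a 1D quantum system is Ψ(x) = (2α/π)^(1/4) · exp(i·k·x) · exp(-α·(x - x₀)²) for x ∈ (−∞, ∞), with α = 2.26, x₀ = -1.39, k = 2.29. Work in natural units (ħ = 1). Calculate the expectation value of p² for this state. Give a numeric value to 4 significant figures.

7.504

p² Ψ = −ħ² d²Ψ/dx²; ⟨p²⟩ = −ħ² ∫ Ψ*·Ψ'' dx.
Gaussian moments (u = x − x₀): ∫u^(2j)·e^(−2αu²) du = (2j−1)!!/(4α)^j · √(π/(2α)), odd powers integrate to 0; here √(π/(2α)) = 0.83369. Derivatives: Ψ′ = (ik − 2αu)·Ψ, Ψ″ = ((ik − 2αu)² − 2α)·Ψ; the odd-in-u pieces drop out.
⟨p²⟩ = 7.5041.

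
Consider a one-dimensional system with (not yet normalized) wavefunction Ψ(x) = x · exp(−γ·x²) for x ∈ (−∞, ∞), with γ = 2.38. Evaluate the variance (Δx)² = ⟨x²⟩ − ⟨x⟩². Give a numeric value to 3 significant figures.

Compute ⟨x⟩ and ⟨x²⟩ separately, then (Δx)² = ⟨x²⟩ − ⟨x⟩².
Expand each integrand as polynomial × e^(−2γx²) and use ∫x^(2j)·e^(−2γx²) dx = (2j−1)!!/(4γ)^j · √(π/(2γ)), odd powers → 0; here √(π/(2γ)) = 0.81240.
Normalization: ∫|Ψ|² dx = 0.085336.
⟨x⟩ = 0.0000 and ⟨x²⟩ = 0.31513.
(Δx)² = 0.31513 − (0.0000)² = 0.31513.

0.315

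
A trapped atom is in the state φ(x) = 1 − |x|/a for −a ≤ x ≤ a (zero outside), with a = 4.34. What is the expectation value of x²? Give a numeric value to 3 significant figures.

1.88

⟨x²⟩ = ∫ x²·|φ|² dx / ∫|φ|² dx (integrals over the domain).
φ is even, so ∫ over [−a, a] = 2∫₀ᵃ with φ = 1 − x/a there: ∫₀ᵃ (1 − x/a)² dx = a/3, ∫₀ᵃ x²(1 − x/a)² dx = a³/30, ∫₀ᵃ x⁴(1 − x/a)² dx = a⁵/105.
State is unnormalized: ∫|φ|² dx = 2.8933, and ∫φ*·x²·φ dx = 5.4498, so ⟨x²⟩ = 5.4498 / 2.8933.
⟨x²⟩ = 1.8836.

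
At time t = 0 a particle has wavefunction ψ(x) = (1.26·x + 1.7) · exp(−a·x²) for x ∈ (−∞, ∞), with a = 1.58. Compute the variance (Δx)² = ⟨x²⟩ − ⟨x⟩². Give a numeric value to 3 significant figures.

Compute ⟨x⟩ and ⟨x²⟩ separately, then (Δx)² = ⟨x²⟩ − ⟨x⟩².
Expand each integrand as polynomial × e^(−2ax²) and use ∫x^(2j)·e^(−2ax²) dx = (2j−1)!!/(4a)^j · √(π/(2a)), odd powers → 0; here √(π/(2a)) = 0.99708.
Normalization: ∫|ψ|² dx = 3.1320.
⟨x⟩ = 0.21579 and ⟨x²⟩ = 0.18353.
(Δx)² = 0.18353 − (0.21579)² = 0.13697.

0.137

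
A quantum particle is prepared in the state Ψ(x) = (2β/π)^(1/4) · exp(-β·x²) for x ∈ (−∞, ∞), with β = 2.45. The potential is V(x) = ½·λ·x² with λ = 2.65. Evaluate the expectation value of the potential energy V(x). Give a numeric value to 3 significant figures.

0.135

⟨V⟩ = ∫ V(x)·|Ψ|² dx.
Gaussian moments: ∫x^(2j)·e^(−2βx²) dx = (2j−1)!!/(4β)^j · √(π/(2β)), odd powers integrate to 0; here √(π/(2β)) = 0.80071.
⟨V⟩ = 0.13520.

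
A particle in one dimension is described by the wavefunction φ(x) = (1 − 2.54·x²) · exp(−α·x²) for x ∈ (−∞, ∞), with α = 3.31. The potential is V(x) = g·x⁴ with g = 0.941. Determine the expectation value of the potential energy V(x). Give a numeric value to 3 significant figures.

⟨V⟩ = ∫ V(x)·|φ|² dx / ∫|φ|² dx.
Expand each integrand as polynomial × e^(−2αx²) and use ∫x^(2j)·e^(−2αx²) dx = (2j−1)!!/(4α)^j · √(π/(2α)), odd powers → 0; here √(π/(2α)) = 0.68888.
State is unnormalized: ∫|φ|² dx = 0.50063, and ∫φ*·V(x)·φ dx = 0.0041014, so ⟨V⟩ = 0.0041014 / 0.50063.
⟨V⟩ = 0.0081925.

0.00819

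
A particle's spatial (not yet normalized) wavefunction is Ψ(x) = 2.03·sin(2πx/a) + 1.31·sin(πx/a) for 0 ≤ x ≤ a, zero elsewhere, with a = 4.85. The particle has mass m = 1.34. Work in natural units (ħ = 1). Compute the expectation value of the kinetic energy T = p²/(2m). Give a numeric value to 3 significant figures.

0.488

T = −(ħ²/2m) d²/dx², so ⟨T⟩ = −(ħ²/2m) ∫ Ψ*·Ψ'' dx / ∫|Ψ|² dx; with m = 1.34.
d²/dx² sin(jπx/a) = −(jπ/a)²·sin(jπx/a); on 0 ≤ x ≤ a, ∫sin²(jπx/a) dx = a/2 and ∫sin(jπx/a)·sin(lπx/a) dx = 0 for j ≠ l, so only diagonal terms survive in ∫|Ψ|² and ∫Ψ·Ψ″; ∫Ψ·Ψ′ dx = [Ψ²/2] between the walls = 0.
State is unnormalized: ∫|Ψ|² dx = 14.155, and ∫Ψ*·(−ħ²/2m · Ψ'') dx = 6.9097, so ⟨T⟩ = 6.9097 / 14.155.
⟨T⟩ = 0.48815.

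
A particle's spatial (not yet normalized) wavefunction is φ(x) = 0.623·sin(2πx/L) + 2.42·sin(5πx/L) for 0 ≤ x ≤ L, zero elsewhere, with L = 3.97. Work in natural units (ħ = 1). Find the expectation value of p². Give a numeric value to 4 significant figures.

14.84

p² φ = −ħ² d²φ/dx²; ⟨p²⟩ = −ħ² ∫ φ*·φ'' dx / ∫|φ|² dx.
d²/dx² sin(jπx/L) = −(jπ/L)²·sin(jπx/L); on 0 ≤ x ≤ L, ∫sin²(jπx/L) dx = L/2 and ∫sin(jπx/L)·sin(lπx/L) dx = 0 for j ≠ l, so only diagonal terms survive in ∫|φ|² and ∫φ·φ″; ∫φ·φ′ dx = [φ²/2] between the walls = 0.
State is unnormalized: ∫|φ|² dx = 12.395, and ∫φ*·(−ħ² φ'') dx = 183.92, so ⟨p²⟩ = 183.92 / 12.395.
⟨p²⟩ = 14.838.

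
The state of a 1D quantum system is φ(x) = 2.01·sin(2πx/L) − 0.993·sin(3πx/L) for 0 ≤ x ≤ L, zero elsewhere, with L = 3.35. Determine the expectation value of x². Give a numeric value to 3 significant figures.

⟨x²⟩ = ∫ x²·|φ|² dx / ∫|φ|² dx (integrals over the domain).
On 0 ≤ x ≤ L (j ≠ l): ∫sin²(jπx/L) dx = L/2, ∫sin(jπx/L)·sin(lπx/L) dx = 0; diagonal moments ∫x·sin²(jπx/L) dx = L²/4, ∫x²·sin²(jπx/L) dx = L³·(1/6 − 1/(4j²π²)); cross terms ∫x·sin(jπx/L)·sin(lπx/L) dx = 0 for j + l even and −4jlL²/(π²(j² − l²)²) for j + l odd, ∫x²·sin(jπx/L)·sin(lπx/L) dx = (−1)^(j+l)·4jlL³/(π²(j² − l²)²); higher powers the same way via product-to-sum and parts.
State is unnormalized: ∫|φ|² dx = 8.4188, and ∫φ*·x²·φ dx = 45.025, so ⟨x²⟩ = 45.025 / 8.4188.
⟨x²⟩ = 5.3481.

5.35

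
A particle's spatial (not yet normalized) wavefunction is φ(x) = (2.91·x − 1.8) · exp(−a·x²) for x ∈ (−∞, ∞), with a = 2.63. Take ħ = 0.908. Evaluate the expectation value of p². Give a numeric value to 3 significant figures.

p² φ = −ħ² d²φ/dx²; ⟨p²⟩ = −ħ² ∫ φ*·φ'' dx / ∫|φ|² dx.
Expand each integrand as polynomial × e^(−2ax²) and use ∫x^(2j)·e^(−2ax²) dx = (2j−1)!!/(4a)^j · √(π/(2a)), odd powers → 0; here √(π/(2a)) = 0.77283. Differentiate with the product rule, d/dx e^(−ax²) = −2ax·e^(−ax²).
State is unnormalized: ∫|φ|² dx = 3.1260, and ∫φ*·(−ħ² φ'') dx = 9.4761, so ⟨p²⟩ = 9.4761 / 3.1260.
⟨p²⟩ = 3.0313.

3.03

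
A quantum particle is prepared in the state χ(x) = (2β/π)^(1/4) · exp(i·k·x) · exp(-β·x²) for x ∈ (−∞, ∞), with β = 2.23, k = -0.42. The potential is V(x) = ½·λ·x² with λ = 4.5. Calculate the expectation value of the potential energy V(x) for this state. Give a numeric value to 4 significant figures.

⟨V⟩ = ∫ V(x)·|χ|² dx.
Gaussian moments: ∫x^(2j)·e^(−2βx²) dx = (2j−1)!!/(4β)^j · √(π/(2β)), odd powers integrate to 0; here √(π/(2β)) = 0.83928.
⟨V⟩ = 0.25224.

0.2522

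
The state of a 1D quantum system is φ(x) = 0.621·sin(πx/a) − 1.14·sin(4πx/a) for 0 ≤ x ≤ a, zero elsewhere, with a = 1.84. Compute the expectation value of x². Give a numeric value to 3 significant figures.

⟨x²⟩ = ∫ x²·|φ|² dx / ∫|φ|² dx (integrals over the domain).
On 0 ≤ x ≤ a (j ≠ l): ∫sin²(jπx/a) dx = a/2, ∫sin(jπx/a)·sin(lπx/a) dx = 0; diagonal moments ∫x·sin²(jπx/a) dx = a²/4, ∫x²·sin²(jπx/a) dx = a³·(1/6 − 1/(4j²π²)); cross terms ∫x·sin(jπx/a)·sin(lπx/a) dx = 0 for j + l even and −4jla²/(π²(j² − l²)²) for j + l odd, ∫x²·sin(jπx/a)·sin(lπx/a) dx = (−1)^(j+l)·4jla³/(π²(j² − l²)²); higher powers the same way via product-to-sum and parts.
State is unnormalized: ∫|φ|² dx = 1.5504, and ∫φ*·x²·φ dx = 1.7396, so ⟨x²⟩ = 1.7396 / 1.5504.
⟨x²⟩ = 1.1220.

1.12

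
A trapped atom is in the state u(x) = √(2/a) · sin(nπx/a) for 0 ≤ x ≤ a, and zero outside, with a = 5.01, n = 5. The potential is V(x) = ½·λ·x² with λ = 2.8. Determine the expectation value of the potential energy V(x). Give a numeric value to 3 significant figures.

⟨V⟩ = ∫ V(x)·|u|² dx.
With sin²θ = (1 − cos2θ)/2 on 0 ≤ x ≤ a: ∫sin²(nπx/a) dx = a/2, ∫x·sin²(nπx/a) dx = a²/4, ∫x²·sin²(nπx/a) dx = a³·(1/6 − 1/(4n²π²)); higher powers xᵏ the same way, integrating xᵏ·cos(2nπx/a) by parts.
⟨V⟩ = 11.642.

11.6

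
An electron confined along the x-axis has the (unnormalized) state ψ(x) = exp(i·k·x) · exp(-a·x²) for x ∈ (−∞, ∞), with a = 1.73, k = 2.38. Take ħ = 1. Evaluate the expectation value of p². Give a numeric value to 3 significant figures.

p² ψ = −ħ² d²ψ/dx²; ⟨p²⟩ = −ħ² ∫ ψ*·ψ'' dx / ∫|ψ|² dx.
Gaussian moments: ∫x^(2j)·e^(−2ax²) dx = (2j−1)!!/(4a)^j · √(π/(2a)), odd powers integrate to 0; here √(π/(2a)) = 0.95288. Derivatives: ψ′ = (ik − 2ax)·ψ, ψ″ = ((ik − 2ax)² − 2a)·ψ; the odd-in-x pieces drop out.
State is unnormalized: ∫|ψ|² dx = 0.95288, and ∫ψ*·(−ħ² ψ'') dx = 7.0460, so ⟨p²⟩ = 7.0460 / 0.95288.
⟨p²⟩ = 7.3944.

7.39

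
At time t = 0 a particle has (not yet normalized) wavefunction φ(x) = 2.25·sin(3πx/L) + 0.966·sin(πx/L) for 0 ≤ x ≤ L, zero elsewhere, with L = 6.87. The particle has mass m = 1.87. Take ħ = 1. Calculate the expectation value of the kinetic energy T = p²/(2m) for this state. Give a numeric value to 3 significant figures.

T = −(ħ²/2m) d²/dx², so ⟨T⟩ = −(ħ²/2m) ∫ φ*·φ'' dx / ∫|φ|² dx; with m = 1.87.
d²/dx² sin(jπx/L) = −(jπ/L)²·sin(jπx/L); on 0 ≤ x ≤ L, ∫sin²(jπx/L) dx = L/2 and ∫sin(jπx/L)·sin(lπx/L) dx = 0 for j ≠ l, so only diagonal terms survive in ∫|φ|² and ∫φ·φ″; ∫φ·φ′ dx = [φ²/2] between the walls = 0.
State is unnormalized: ∫|φ|² dx = 20.595, and ∫φ*·(−ħ²/2m · φ'') dx = 8.9300, so ⟨T⟩ = 8.9300 / 20.595.
⟨T⟩ = 0.43360.

0.434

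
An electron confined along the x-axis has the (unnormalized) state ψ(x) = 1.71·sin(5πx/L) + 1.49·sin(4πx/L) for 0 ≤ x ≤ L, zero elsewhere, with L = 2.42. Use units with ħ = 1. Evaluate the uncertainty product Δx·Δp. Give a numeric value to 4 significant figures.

2.941

Δx = √(⟨x²⟩−⟨x⟩²), Δp = √(⟨p²⟩−⟨p⟩²).
On 0 ≤ x ≤ L (j ≠ l): ∫sin²(jπx/L) dx = L/2, ∫sin(jπx/L)·sin(lπx/L) dx = 0; diagonal moments ∫x·sin²(jπx/L) dx = L²/4, ∫x²·sin²(jπx/L) dx = L³·(1/6 − 1/(4j²π²)); cross terms ∫x·sin(jπx/L)·sin(lπx/L) dx = 0 for j + l even and −4jlL²/(π²(j² − l²)²) for j + l odd, ∫x²·sin(jπx/L)·sin(lπx/L) dx = (−1)^(j+l)·4jlL³/(π²(j² − l²)²); higher powers the same way via product-to-sum and parts. d²/dx² sin(jπx/L) = −(jπ/L)²·sin(jπx/L); on 0 ≤ x ≤ L, ∫sin²(jπx/L) dx = L/2 and ∫sin(jπx/L)·sin(lπx/L) dx = 0 for j ≠ l, so only diagonal terms survive in ∫|ψ|² and ∫ψ·ψ″; ∫ψ·ψ′ dx = [ψ²/2] between the walls = 0.
Normalization: ∫|ψ|² dx = 6.2245.
⟨x⟩ = 0.73022, ⟨x²⟩ = 0.77631 ⇒ Δx = 0.49304.
⟨p⟩ = 0.0000, ⟨p²⟩ = 35.586 ⇒ Δp = 5.9654.
Δx·Δp = 2.9412.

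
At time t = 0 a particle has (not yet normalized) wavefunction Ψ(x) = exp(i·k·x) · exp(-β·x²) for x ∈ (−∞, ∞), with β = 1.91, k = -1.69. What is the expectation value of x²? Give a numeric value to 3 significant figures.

0.131

⟨x²⟩ = ∫ x²·|Ψ|² dx / ∫|Ψ|² dx (integrals over the domain).
Gaussian moments: ∫x^(2j)·e^(−2βx²) dx = (2j−1)!!/(4β)^j · √(π/(2β)), odd powers integrate to 0; here √(π/(2β)) = 0.90687.
State is unnormalized: ∫|Ψ|² dx = 0.90687, and ∫Ψ*·x²·Ψ dx = 0.11870, so ⟨x²⟩ = 0.11870 / 0.90687.
⟨x²⟩ = 0.13089.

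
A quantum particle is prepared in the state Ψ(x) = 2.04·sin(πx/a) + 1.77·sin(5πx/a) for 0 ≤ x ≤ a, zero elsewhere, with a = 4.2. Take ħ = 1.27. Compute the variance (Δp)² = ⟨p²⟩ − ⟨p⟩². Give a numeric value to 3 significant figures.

Compute ⟨p⟩ and ⟨p²⟩ separately; (Δp)² = ⟨p²⟩ − ⟨p⟩².
d²/dx² sin(jπx/a) = −(jπ/a)²·sin(jπx/a); on 0 ≤ x ≤ a, ∫sin²(jπx/a) dx = a/2 and ∫sin(jπx/a)·sin(lπx/a) dx = 0 for j ≠ l, so only diagonal terms survive in ∫|Ψ|² and ∫Ψ·Ψ″; ∫Ψ·Ψ′ dx = [Ψ²/2] between the walls = 0.
Normalization: ∫|Ψ|² dx = 15.318.
⟨p⟩ = 0.0000 and ⟨p²⟩ = 10.204.
(Δp)² = 10.204 − (0.0000)² = 10.204.

10.2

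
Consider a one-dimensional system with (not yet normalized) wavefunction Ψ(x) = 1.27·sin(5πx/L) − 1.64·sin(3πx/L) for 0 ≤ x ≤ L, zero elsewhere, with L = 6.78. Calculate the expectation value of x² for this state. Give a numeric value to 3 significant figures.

13.0

⟨x²⟩ = ∫ x²·|Ψ|² dx / ∫|Ψ|² dx (integrals over the domain).
On 0 ≤ x ≤ L (j ≠ l): ∫sin²(jπx/L) dx = L/2, ∫sin(jπx/L)·sin(lπx/L) dx = 0; diagonal moments ∫x·sin²(jπx/L) dx = L²/4, ∫x²·sin²(jπx/L) dx = L³·(1/6 − 1/(4j²π²)); cross terms ∫x·sin(jπx/L)·sin(lπx/L) dx = 0 for j + l even and −4jlL²/(π²(j² − l²)²) for j + l odd, ∫x²·sin(jπx/L)·sin(lπx/L) dx = (−1)^(j+l)·4jlL³/(π²(j² − l²)²); higher powers the same way via product-to-sum and parts.
State is unnormalized: ∫|Ψ|² dx = 14.585, and ∫Ψ*·x²·Ψ dx = 189.79, so ⟨x²⟩ = 189.79 / 14.585.
⟨x²⟩ = 13.012.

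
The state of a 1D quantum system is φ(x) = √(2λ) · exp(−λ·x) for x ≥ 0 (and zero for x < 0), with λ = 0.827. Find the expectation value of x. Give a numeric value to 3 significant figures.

0.605

⟨x⟩ = ∫ x·|φ|² dx (integrals over the domain).
Every integrand reduces to terms xʲ·e^(−2λx) on [0, ∞); use ∫₀^∞ xʲ·e^(−2λx) dx = j!/(2λ)^(j+1).
⟨x⟩ = 0.60459.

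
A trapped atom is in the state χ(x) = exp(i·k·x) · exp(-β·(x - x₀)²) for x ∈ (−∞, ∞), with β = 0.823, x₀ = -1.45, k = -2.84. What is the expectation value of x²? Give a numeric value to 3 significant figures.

2.41

⟨x²⟩ = ∫ x²·|χ|² dx / ∫|χ|² dx (integrals over the domain).
Gaussian moments (u = x − x₀): ∫u^(2j)·e^(−2βu²) du = (2j−1)!!/(4β)^j · √(π/(2β)), odd powers integrate to 0; here √(π/(2β)) = 1.3815.
State is unnormalized: ∫|χ|² dx = 1.3815, and ∫χ*·x²·χ dx = 3.3243, so ⟨x²⟩ = 3.3243 / 1.3815.
⟨x²⟩ = 2.4063.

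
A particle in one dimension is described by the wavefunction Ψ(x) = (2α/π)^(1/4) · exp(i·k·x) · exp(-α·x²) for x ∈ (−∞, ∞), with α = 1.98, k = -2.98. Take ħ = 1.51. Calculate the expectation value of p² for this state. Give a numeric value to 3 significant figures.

24.8

p² Ψ = −ħ² d²Ψ/dx²; ⟨p²⟩ = −ħ² ∫ Ψ*·Ψ'' dx.
Gaussian moments: ∫x^(2j)·e^(−2αx²) dx = (2j−1)!!/(4α)^j · √(π/(2α)), odd powers integrate to 0; here √(π/(2α)) = 0.89069. Derivatives: Ψ′ = (ik − 2αx)·Ψ, Ψ″ = ((ik − 2αx)² − 2α)·Ψ; the odd-in-x pieces drop out.
⟨p²⟩ = 24.763.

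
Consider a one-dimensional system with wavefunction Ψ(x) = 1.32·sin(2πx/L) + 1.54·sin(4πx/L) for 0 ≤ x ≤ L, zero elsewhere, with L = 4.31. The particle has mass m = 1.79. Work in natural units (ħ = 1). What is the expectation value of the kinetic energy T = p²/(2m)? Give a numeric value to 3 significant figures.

T = −(ħ²/2m) d²/dx², so ⟨T⟩ = −(ħ²/2m) ∫ Ψ*·Ψ'' dx / ∫|Ψ|² dx; with m = 1.79.
d²/dx² sin(jπx/L) = −(jπ/L)²·sin(jπx/L); on 0 ≤ x ≤ L, ∫sin²(jπx/L) dx = L/2 and ∫sin(jπx/L)·sin(lπx/L) dx = 0 for j ≠ l, so only diagonal terms survive in ∫|Ψ|² and ∫Ψ·Ψ″; ∫Ψ·Ψ′ dx = [Ψ²/2] between the walls = 0.
State is unnormalized: ∫|Ψ|² dx = 8.8657, and ∫Ψ*·(−ħ²/2m · Ψ'') dx = 14.365, so ⟨T⟩ = 14.365 / 8.8657.
⟨T⟩ = 1.6203.

1.62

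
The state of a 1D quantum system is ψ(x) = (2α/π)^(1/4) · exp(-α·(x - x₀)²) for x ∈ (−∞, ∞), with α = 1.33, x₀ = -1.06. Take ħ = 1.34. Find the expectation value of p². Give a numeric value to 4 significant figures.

p² ψ = −ħ² d²ψ/dx²; ⟨p²⟩ = −ħ² ∫ ψ*·ψ'' dx.
Gaussian moments (u = x − x₀): ∫u^(2j)·e^(−2αu²) du = (2j−1)!!/(4α)^j · √(π/(2α)), odd powers integrate to 0; here √(π/(2α)) = 1.0868. Derivatives: d/dx e^(−αu²) = −2αu·e^(−αu²), d²/dx² e^(−αu²) = (4α²u² − 2α)·e^(−αu²).
⟨p²⟩ = 2.3881.

2.388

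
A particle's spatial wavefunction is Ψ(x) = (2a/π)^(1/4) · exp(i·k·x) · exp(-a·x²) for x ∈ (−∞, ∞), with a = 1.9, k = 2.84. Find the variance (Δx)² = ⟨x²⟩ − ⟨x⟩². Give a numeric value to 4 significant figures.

0.1316

Compute ⟨x⟩ and ⟨x²⟩ separately, then (Δx)² = ⟨x²⟩ − ⟨x⟩².
Gaussian moments: ∫x^(2j)·e^(−2ax²) dx = (2j−1)!!/(4a)^j · √(π/(2a)), odd powers integrate to 0; here √(π/(2a)) = 0.90925.
⟨x⟩ = 0.0000 and ⟨x²⟩ = 0.13158.
(Δx)² = 0.13158 − (0.0000)² = 0.13158.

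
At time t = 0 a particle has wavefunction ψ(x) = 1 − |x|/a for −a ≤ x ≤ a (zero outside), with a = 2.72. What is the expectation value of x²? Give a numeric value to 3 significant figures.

⟨x²⟩ = ∫ x²·|ψ|² dx / ∫|ψ|² dx (integrals over the domain).
ψ is even, so ∫ over [−a, a] = 2∫₀ᵃ with ψ = 1 − x/a there: ∫₀ᵃ (1 − x/a)² dx = a/3, ∫₀ᵃ x²(1 − x/a)² dx = a³/30, ∫₀ᵃ x⁴(1 − x/a)² dx = a⁵/105.
State is unnormalized: ∫|ψ|² dx = 1.8133, and ∫ψ*·x²·ψ dx = 1.3416, so ⟨x²⟩ = 1.3416 / 1.8133.
⟨x²⟩ = 0.73984.

0.740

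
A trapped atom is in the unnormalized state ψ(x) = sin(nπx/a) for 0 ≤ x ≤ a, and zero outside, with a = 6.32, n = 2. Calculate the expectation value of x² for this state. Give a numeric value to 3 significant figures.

⟨x²⟩ = ∫ x²·|ψ|² dx / ∫|ψ|² dx (integrals over the domain).
With sin²θ = (1 − cos2θ)/2 on 0 ≤ x ≤ a: ∫sin²(nπx/a) dx = a/2, ∫x·sin²(nπx/a) dx = a²/4, ∫x²·sin²(nπx/a) dx = a³·(1/6 − 1/(4n²π²)); higher powers xᵏ the same way, integrating xᵏ·cos(2nπx/a) by parts.
State is unnormalized: ∫|ψ|² dx = 3.1600, and ∫ψ*·x²·ψ dx = 40.474, so ⟨x²⟩ = 40.474 / 3.1600.
⟨x²⟩ = 12.808.

12.8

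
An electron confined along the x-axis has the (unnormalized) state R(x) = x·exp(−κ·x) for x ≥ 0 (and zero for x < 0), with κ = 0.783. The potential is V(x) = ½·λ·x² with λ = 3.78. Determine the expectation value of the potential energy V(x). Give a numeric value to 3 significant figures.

⟨V⟩ = ∫ V(x)·|R|² dx / ∫|R|² dx.
Every integrand reduces to terms xʲ·e^(−2κx) on [0, ∞); use ∫₀^∞ xʲ·e^(−2κx) dx = j!/(2κ)^(j+1).
State is unnormalized: ∫|R|² dx = 0.52078, and ∫R*·V(x)·R dx = 4.8163, so ⟨V⟩ = 4.8163 / 0.52078.
⟨V⟩ = 9.2482.

9.25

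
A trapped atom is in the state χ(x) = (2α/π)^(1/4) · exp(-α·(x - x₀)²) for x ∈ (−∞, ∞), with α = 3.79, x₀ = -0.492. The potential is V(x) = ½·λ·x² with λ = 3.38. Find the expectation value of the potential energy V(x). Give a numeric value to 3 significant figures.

0.521

⟨V⟩ = ∫ V(x)·|χ|² dx.
Gaussian moments (u = x − x₀): ∫u^(2j)·e^(−2αu²) du = (2j−1)!!/(4α)^j · √(π/(2α)), odd powers integrate to 0; here √(π/(2α)) = 0.64378.
⟨V⟩ = 0.52057.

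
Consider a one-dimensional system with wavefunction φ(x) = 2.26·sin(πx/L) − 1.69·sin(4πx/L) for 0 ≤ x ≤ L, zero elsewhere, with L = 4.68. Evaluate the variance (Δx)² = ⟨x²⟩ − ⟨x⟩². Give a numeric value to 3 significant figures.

Compute ⟨x⟩ and ⟨x²⟩ separately, then (Δx)² = ⟨x²⟩ − ⟨x⟩².
On 0 ≤ x ≤ L (j ≠ l): ∫sin²(jπx/L) dx = L/2, ∫sin(jπx/L)·sin(lπx/L) dx = 0; diagonal moments ∫x·sin²(jπx/L) dx = L²/4, ∫x²·sin²(jπx/L) dx = L³·(1/6 − 1/(4j²π²)); cross terms ∫x·sin(jπx/L)·sin(lπx/L) dx = 0 for j + l even and −4jlL²/(π²(j² − l²)²) for j + l odd, ∫x²·sin(jπx/L)·sin(lπx/L) dx = (−1)^(j+l)·4jlL³/(π²(j² − l²)²); higher powers the same way via product-to-sum and parts.
Normalization: ∫|φ|² dx = 18.635.
⟨x⟩ = 2.4047 and ⟨x²⟩ = 6.8670.
(Δx)² = 6.8670 − (2.4047)² = 1.0845.

1.08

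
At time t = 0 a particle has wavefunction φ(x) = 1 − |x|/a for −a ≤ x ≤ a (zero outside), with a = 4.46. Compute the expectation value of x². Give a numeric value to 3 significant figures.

⟨x²⟩ = ∫ x²·|φ|² dx / ∫|φ|² dx (integrals over the domain).
φ is even, so ∫ over [−a, a] = 2∫₀ᵃ with φ = 1 − x/a there: ∫₀ᵃ (1 − x/a)² dx = a/3, ∫₀ᵃ x²(1 − x/a)² dx = a³/30, ∫₀ᵃ x⁴(1 − x/a)² dx = a⁵/105.
State is unnormalized: ∫|φ|² dx = 2.9733, and ∫φ*·x²·φ dx = 5.9144, so ⟨x²⟩ = 5.9144 / 2.9733.
⟨x²⟩ = 1.9892.

1.99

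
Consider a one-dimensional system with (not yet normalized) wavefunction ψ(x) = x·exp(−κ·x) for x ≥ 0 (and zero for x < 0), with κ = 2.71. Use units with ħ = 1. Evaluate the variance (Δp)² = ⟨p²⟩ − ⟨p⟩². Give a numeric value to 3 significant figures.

7.34

Compute ⟨p⟩ and ⟨p²⟩ separately; (Δp)² = ⟨p²⟩ − ⟨p⟩².
Differentiate x·exp(−κ·x) with the product rule; every integrand then reduces to terms xʲ·e^(−2κx) on [0, ∞), with ∫₀^∞ xʲ·e^(−2κx) dx = j!/(2κ)^(j+1).
Normalization: ∫|ψ|² dx = 0.012561.
⟨p⟩ = 0.0000 and ⟨p²⟩ = 7.3441.
(Δp)² = 7.3441 − (0.0000)² = 7.3441.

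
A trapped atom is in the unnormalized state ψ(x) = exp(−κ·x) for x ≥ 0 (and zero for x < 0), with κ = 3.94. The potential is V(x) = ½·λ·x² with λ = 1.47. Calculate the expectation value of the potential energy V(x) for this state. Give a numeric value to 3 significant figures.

0.0237

⟨V⟩ = ∫ V(x)·|ψ|² dx / ∫|ψ|² dx.
Every integrand reduces to terms xʲ·e^(−2κx) on [0, ∞); use ∫₀^∞ xʲ·e^(−2κx) dx = j!/(2κ)^(j+1).
State is unnormalized: ∫|ψ|² dx = 0.12690, and ∫ψ*·V(x)·ψ dx = 0.0030043, so ⟨V⟩ = 0.0030043 / 0.12690.
⟨V⟩ = 0.023674.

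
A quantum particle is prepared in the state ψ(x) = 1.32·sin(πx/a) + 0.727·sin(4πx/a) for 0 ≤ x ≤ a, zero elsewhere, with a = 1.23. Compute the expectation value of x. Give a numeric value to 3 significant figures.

⟨x⟩ = ∫ x·|ψ|² dx / ∫|ψ|² dx (integrals over the domain).
On 0 ≤ x ≤ a (j ≠ l): ∫sin²(jπx/a) dx = a/2, ∫sin(jπx/a)·sin(lπx/a) dx = 0; diagonal moments ∫x·sin²(jπx/a) dx = a²/4, ∫x²·sin²(jπx/a) dx = a³·(1/6 − 1/(4j²π²)); cross terms ∫x·sin(jπx/a)·sin(lπx/a) dx = 0 for j + l even and −4jla²/(π²(j² − l²)²) for j + l odd, ∫x²·sin(jπx/a)·sin(lπx/a) dx = (−1)^(j+l)·4jla³/(π²(j² − l²)²); higher powers the same way via product-to-sum and parts.
State is unnormalized: ∫|ψ|² dx = 1.3966, and ∫ψ*·x·ψ dx = 0.83800, so ⟨x⟩ = 0.83800 / 1.3966.
⟨x⟩ = 0.60002.

0.600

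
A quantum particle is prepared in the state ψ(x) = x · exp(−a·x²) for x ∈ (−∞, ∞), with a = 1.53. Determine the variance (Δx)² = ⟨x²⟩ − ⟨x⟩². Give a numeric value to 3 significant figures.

0.490

Compute ⟨x⟩ and ⟨x²⟩ separately, then (Δx)² = ⟨x²⟩ − ⟨x⟩².
Expand each integrand as polynomial × e^(−2ax²) and use ∫x^(2j)·e^(−2ax²) dx = (2j−1)!!/(4a)^j · √(π/(2a)), odd powers → 0; here √(π/(2a)) = 1.0132.
Normalization: ∫|ψ|² dx = 0.16556.
⟨x⟩ = 0.0000 and ⟨x²⟩ = 0.49020.
(Δx)² = 0.49020 − (0.0000)² = 0.49020.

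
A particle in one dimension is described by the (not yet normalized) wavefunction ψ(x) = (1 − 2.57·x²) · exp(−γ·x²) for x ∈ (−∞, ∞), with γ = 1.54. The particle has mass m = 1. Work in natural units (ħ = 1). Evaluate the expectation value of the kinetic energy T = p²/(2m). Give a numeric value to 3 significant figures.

T = −(ħ²/2m) d²/dx², so ⟨T⟩ = −(ħ²/2m) ∫ ψ*·ψ'' dx / ∫|ψ|² dx; with m = 1.
Expand each integrand as polynomial × e^(−2γx²) and use ∫x^(2j)·e^(−2γx²) dx = (2j−1)!!/(4γ)^j · √(π/(2γ)), odd powers → 0; here √(π/(2γ)) = 1.0099. Differentiate with the product rule, d/dx e^(−γx²) = −2γx·e^(−γx²).
State is unnormalized: ∫|ψ|² dx = 0.69461, and ∫ψ*·(−ħ²/2m · ψ'') dx = 2.3741, so ⟨T⟩ = 2.3741 / 0.69461.
⟨T⟩ = 3.4178.

3.42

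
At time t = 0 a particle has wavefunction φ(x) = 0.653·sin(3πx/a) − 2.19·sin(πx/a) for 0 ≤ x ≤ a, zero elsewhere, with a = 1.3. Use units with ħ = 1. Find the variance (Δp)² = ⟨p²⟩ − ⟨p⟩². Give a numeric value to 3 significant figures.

9.65

Compute ⟨p⟩ and ⟨p²⟩ separately; (Δp)² = ⟨p²⟩ − ⟨p⟩².
d²/dx² sin(jπx/a) = −(jπ/a)²·sin(jπx/a); on 0 ≤ x ≤ a, ∫sin²(jπx/a) dx = a/2 and ∫sin(jπx/a)·sin(lπx/a) dx = 0 for j ≠ l, so only diagonal terms survive in ∫|φ|² and ∫φ·φ″; ∫φ·φ′ dx = [φ²/2] between the walls = 0.
Normalization: ∫|φ|² dx = 3.3946.
⟨p⟩ = 0.0000 and ⟨p²⟩ = 9.6546.
(Δp)² = 9.6546 − (0.0000)² = 9.6546.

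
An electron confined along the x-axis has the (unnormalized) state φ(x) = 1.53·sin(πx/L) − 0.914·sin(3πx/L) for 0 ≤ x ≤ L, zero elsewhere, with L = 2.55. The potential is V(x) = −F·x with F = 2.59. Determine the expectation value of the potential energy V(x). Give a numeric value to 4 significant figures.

⟨V⟩ = ∫ V(x)·|φ|² dx / ∫|φ|² dx.
On 0 ≤ x ≤ L (j ≠ l): ∫sin²(jπx/L) dx = L/2, ∫sin(jπx/L)·sin(lπx/L) dx = 0; diagonal moments ∫x·sin²(jπx/L) dx = L²/4, ∫x²·sin²(jπx/L) dx = L³·(1/6 − 1/(4j²π²)); cross terms ∫x·sin(jπx/L)·sin(lπx/L) dx = 0 for j + l even and −4jlL²/(π²(j² − l²)²) for j + l odd, ∫x²·sin(jπx/L)·sin(lπx/L) dx = (−1)^(j+l)·4jlL³/(π²(j² − l²)²); higher powers the same way via product-to-sum and parts.
State is unnormalized: ∫|φ|² dx = 4.0498, and ∫φ*·V(x)·φ dx = -13.373, so ⟨V⟩ = -13.373 / 4.0498.
⟨V⟩ = -3.3023.

-3.302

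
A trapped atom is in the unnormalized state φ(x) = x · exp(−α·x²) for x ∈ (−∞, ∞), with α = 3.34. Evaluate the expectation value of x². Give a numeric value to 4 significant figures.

0.2246

⟨x²⟩ = ∫ x²·|φ|² dx / ∫|φ|² dx (integrals over the domain).
Expand each integrand as polynomial × e^(−2αx²) and use ∫x^(2j)·e^(−2αx²) dx = (2j−1)!!/(4α)^j · √(π/(2α)), odd powers → 0; here √(π/(2α)) = 0.68578.
State is unnormalized: ∫|φ|² dx = 0.051331, and ∫φ*·x²·φ dx = 0.011526, so ⟨x²⟩ = 0.011526 / 0.051331.
⟨x²⟩ = 0.22455.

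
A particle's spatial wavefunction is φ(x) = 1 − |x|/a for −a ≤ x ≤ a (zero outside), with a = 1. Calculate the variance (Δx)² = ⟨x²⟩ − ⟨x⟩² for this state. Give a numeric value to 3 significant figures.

0.100

Compute ⟨x⟩ and ⟨x²⟩ separately, then (Δx)² = ⟨x²⟩ − ⟨x⟩².
φ is even, so ∫ over [−a, a] = 2∫₀ᵃ with φ = 1 − x/a there: ∫₀ᵃ (1 − x/a)² dx = a/3, ∫₀ᵃ x²(1 − x/a)² dx = a³/30, ∫₀ᵃ x⁴(1 − x/a)² dx = a⁵/105.
Normalization: ∫|φ|² dx = 0.66667.
⟨x⟩ = 0.0000 and ⟨x²⟩ = 0.10000.
(Δx)² = 0.10000 − (0.0000)² = 0.10000.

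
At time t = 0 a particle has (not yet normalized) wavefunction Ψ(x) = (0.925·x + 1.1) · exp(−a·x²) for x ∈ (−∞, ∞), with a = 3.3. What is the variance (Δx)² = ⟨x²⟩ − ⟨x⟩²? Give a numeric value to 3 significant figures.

0.0688

Compute ⟨x⟩ and ⟨x²⟩ separately, then (Δx)² = ⟨x²⟩ − ⟨x⟩².
Expand each integrand as polynomial × e^(−2ax²) and use ∫x^(2j)·e^(−2ax²) dx = (2j−1)!!/(4a)^j · √(π/(2a)), odd powers → 0; here √(π/(2a)) = 0.68993.
Normalization: ∫|Ψ|² dx = 0.87953.
⟨x⟩ = 0.12093 and ⟨x²⟩ = 0.083462.
(Δx)² = 0.083462 − (0.12093)² = 0.068837.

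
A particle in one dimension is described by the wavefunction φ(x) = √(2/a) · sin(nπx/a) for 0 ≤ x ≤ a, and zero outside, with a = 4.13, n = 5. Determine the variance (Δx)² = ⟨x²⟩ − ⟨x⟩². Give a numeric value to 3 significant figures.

Compute ⟨x⟩ and ⟨x²⟩ separately, then (Δx)² = ⟨x²⟩ − ⟨x⟩².
With sin²θ = (1 − cos2θ)/2 on 0 ≤ x ≤ a: ∫sin²(nπx/a) dx = a/2, ∫x·sin²(nπx/a) dx = a²/4, ∫x²·sin²(nπx/a) dx = a³·(1/6 − 1/(4n²π²)); higher powers xᵏ the same way, integrating xᵏ·cos(2nπx/a) by parts.
⟨x⟩ = 2.0650 and ⟨x²⟩ = 5.6511.
(Δx)² = 5.6511 − (2.0650)² = 1.3868.

1.39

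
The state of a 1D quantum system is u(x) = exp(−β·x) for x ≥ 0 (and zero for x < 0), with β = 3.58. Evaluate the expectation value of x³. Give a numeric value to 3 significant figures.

⟨x³⟩ = ∫ x³·|u|² dx / ∫|u|² dx (integrals over the domain).
Every integrand reduces to terms xʲ·e^(−2βx) on [0, ∞); use ∫₀^∞ xʲ·e^(−2βx) dx = j!/(2β)^(j+1).
State is unnormalized: ∫|u|² dx = 0.13966, and ∫u*·x³·u dx = 0.0022830, so ⟨x³⟩ = 0.0022830 / 0.13966.
⟨x³⟩ = 0.016346.

0.0163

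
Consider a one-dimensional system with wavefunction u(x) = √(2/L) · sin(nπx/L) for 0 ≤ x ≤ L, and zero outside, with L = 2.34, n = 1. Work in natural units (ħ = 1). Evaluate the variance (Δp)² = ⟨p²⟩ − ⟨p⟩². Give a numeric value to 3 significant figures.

1.80

Compute ⟨p⟩ and ⟨p²⟩ separately; (Δp)² = ⟨p²⟩ − ⟨p⟩².
d/dx sin(nπx/L) = (nπ/L)·cos(nπx/L) and d²/dx² sin(nπx/L) = −(nπ/L)²·sin(nπx/L); on 0 ≤ x ≤ L, ∫sin²(nπx/L) dx = L/2 and ∫sin(nπx/L)·cos(nπx/L) dx = 0.
⟨p⟩ = 0.0000 and ⟨p²⟩ = 1.8025.
(Δp)² = 1.8025 − (0.0000)² = 1.8025.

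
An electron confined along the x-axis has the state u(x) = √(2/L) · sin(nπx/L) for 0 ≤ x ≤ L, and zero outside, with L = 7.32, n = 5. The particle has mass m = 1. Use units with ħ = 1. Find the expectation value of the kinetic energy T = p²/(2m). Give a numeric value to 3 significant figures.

2.30

T = −(ħ²/2m) d²/dx², so ⟨T⟩ = −(ħ²/2m) ∫ u*·u'' dx; with m = 1.
d/dx sin(nπx/L) = (nπ/L)·cos(nπx/L) and d²/dx² sin(nπx/L) = −(nπ/L)²·sin(nπx/L); on 0 ≤ x ≤ L, ∫sin²(nπx/L) dx = L/2 and ∫sin(nπx/L)·cos(nπx/L) dx = 0.
⟨T⟩ = 2.3024.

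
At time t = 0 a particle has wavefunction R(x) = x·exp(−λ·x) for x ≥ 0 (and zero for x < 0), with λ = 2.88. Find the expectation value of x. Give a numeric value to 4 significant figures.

0.5208

⟨x⟩ = ∫ x·|R|² dx / ∫|R|² dx (integrals over the domain).
Every integrand reduces to terms xʲ·e^(−2λx) on [0, ∞); use ∫₀^∞ xʲ·e^(−2λx) dx = j!/(2λ)^(j+1).
State is unnormalized: ∫|R|² dx = 0.010466, and ∫R*·x·R dx = 0.0054508, so ⟨x⟩ = 0.0054508 / 0.010466.
⟨x⟩ = 0.52083.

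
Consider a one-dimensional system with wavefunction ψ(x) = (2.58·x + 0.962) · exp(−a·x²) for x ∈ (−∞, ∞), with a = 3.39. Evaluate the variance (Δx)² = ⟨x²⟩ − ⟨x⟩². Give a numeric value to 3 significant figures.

0.0581

Compute ⟨x⟩ and ⟨x²⟩ separately, then (Δx)² = ⟨x²⟩ − ⟨x⟩².
Expand each integrand as polynomial × e^(−2ax²) and use ∫x^(2j)·e^(−2ax²) dx = (2j−1)!!/(4a)^j · √(π/(2a)), odd powers → 0; here √(π/(2a)) = 0.68071.
Normalization: ∫|ψ|² dx = 0.96410.
⟨x⟩ = 0.25846 and ⟨x²⟩ = 0.12487.
(Δx)² = 0.12487 − (0.25846)² = 0.058062.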